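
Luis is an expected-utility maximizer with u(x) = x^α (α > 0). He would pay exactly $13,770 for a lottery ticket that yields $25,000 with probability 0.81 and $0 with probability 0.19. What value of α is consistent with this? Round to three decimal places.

The lottery's expected utility is 0.81·u(25000) + 0.19·u(0) = 0.81·25000^α (since u(0) = 0 for α > 0).
Setting u(13770) equal to that: 13770^α = 0.81·25000^α ⇒ (13770/25000)^α = 0.81.
α = ln(0.81) / ln(13770/25000) = -0.210721/-0.596384 ≈ 0.353.

α ≈ 0.353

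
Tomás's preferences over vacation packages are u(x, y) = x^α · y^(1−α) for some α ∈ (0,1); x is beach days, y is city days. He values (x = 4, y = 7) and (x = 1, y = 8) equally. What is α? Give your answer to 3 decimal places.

α ≈ 0.088

The Cobb–Douglas utilities coincide, so 4^α·7^(1−α) = 1^α·8^(1−α).
(4/1)^α = (8/7)^(1−α); take logs: α·ln(4/1) = (1−α)·ln(8/7), i.e. α·1.386294 = (1−α)·0.133531.
So α/(1−α) = (0.133531)/(1.386294) = 0.096322, and α = 0.096322/1.096322 ≈ 0.088.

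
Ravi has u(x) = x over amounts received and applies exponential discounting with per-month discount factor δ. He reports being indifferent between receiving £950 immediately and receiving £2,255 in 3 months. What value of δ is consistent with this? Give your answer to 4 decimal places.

δ ≈ 0.7497

The payoff in 3 months is discounted by δ^3, so u(950) = δ^3·u(2255) and δ^3 = u(950)/u(2255).
With u(x) = x: δ^3 = 950/2255 = 0.42129.
Hence δ = (0.42129)^(1/3) = 0.749651.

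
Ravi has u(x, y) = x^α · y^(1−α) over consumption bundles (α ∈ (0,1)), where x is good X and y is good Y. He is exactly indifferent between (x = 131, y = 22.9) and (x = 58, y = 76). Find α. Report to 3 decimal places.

Indifference: 131^α · 22.9^(1−α) = 58^α · 76^(1−α).
(131/58)^α = (76/22.9)^(1−α); take logs: α·ln(131/58) = (1−α)·ln(76/22.9), i.e. α·0.814754 = (1−α)·1.199596.
So α/(1−α) = (1.199596)/(0.814754) = 1.472341, and α = 1.472341/2.472341 ≈ 0.596.

α ≈ 0.596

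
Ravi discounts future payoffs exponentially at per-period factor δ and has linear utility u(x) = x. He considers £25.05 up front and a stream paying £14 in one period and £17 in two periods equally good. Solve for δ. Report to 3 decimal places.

δ ≈ 0.870

Present value of the stream is 14·δ + 17·δ². Indifference gives 14δ + 17δ² = 25.05.
So 17δ² + 14δ − 25.05 = 0.
By the quadratic formula (taking the positive root), δ = (−14 + √1899.40) / 34 ≈ 0.870.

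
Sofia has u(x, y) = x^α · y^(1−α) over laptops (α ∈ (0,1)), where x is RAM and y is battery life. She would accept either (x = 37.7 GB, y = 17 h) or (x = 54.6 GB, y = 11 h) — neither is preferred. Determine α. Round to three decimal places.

Indifference: 37.7^α · 17^(1−α) = 54.6^α · 11^(1−α).
(37.7/54.6)^α = (11/17)^(1−α); take logs: α·ln(37.7/54.6) = (1−α)·ln(11/17), i.e. α·-0.370374 = (1−α)·-0.435318.
With A = -0.370374 and B = -0.435318: α·A = (1−α)·B, so α = B/(A+B) = -0.435318/-0.805692 ≈ 0.540.

α ≈ 0.540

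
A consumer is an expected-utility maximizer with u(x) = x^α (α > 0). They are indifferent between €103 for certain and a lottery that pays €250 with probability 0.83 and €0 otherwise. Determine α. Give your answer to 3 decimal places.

α ≈ 0.210

The lottery's expected utility is 0.83·u(250) + 0.17·u(0) = 0.83·250^α (since u(0) = 0 for α > 0).
Indifference: 103^α = 0.83·250^α, so (103/250)^α = 0.83.
Taking logs: α·ln(103/250) = ln(0.83), so α = -0.186330 / -0.886732 ≈ 0.210.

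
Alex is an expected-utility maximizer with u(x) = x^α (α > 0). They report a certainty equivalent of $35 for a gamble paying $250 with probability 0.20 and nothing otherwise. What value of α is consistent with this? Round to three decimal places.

α ≈ 0.819

Since u(0) = 0, the lottery's EU is 0.20·250^α.
Indifference: 35^α = 0.20·250^α, so (35/250)^α = 0.20.
Take logs: α = ln 0.20 / ln(35/250) ≈ 0.81859.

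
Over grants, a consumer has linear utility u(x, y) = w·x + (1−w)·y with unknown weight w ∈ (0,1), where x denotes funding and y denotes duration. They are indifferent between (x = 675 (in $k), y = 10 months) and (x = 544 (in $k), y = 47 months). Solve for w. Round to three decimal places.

w = 0.220

u(675,10) = u(544,47) means w·675 + (1−w)·10 = w·544 + (1−w)·47.
w·(675−544) = (1−w)·(47−10), i.e. w·131 = (1−w)·37.
So w/(1−w) = 37/131 = 0.2824, giving w = 37/(131+37) = 0.220.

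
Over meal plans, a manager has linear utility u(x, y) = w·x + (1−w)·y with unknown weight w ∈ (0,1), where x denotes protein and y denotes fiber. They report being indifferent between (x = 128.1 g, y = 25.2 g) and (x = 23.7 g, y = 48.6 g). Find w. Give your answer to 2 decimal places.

u(128.1,25.2) = u(23.7,48.6) means w·128.1 + (1−w)·25.2 = w·23.7 + (1−w)·48.6.
w·(128.1−23.7) = (1−w)·(48.6−25.2), i.e. w·104.4 = (1−w)·23.4.
Hence w = 23.4/(104.4+23.4) = 23.4/127.8 = 0.18.

w = 0.18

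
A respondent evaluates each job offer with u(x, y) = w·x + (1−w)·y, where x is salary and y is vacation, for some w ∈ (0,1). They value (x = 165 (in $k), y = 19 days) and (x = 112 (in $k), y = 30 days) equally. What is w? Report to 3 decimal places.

Equating utilities: w·165 + (1−w)·19 = w·112 + (1−w)·30.
Rearranging, 53·w − 11·(1−w) = 0.
The marginal rate of substitution is 11/53, so w = 11/(53+11) = 0.172.

w = 0.172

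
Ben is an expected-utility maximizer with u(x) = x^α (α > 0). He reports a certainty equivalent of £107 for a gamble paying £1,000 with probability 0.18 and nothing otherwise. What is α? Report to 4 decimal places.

α ≈ 0.7673

Since u(0) = 0, the lottery's EU is 0.18·1000^α.
Indifference: 107^α = 0.18·1000^α, so (107/1000)^α = 0.18.
α = ln(0.18) / ln(107/1000) = -1.7147984/-2.2349264 ≈ 0.7673.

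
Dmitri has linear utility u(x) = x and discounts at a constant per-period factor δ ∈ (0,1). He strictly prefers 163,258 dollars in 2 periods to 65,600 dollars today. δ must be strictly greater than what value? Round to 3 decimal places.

The preference means 65600 < δ^2·163258.
Dividing by 163258: δ^2 > 0.40182. Both sides are positive, so the square root keeps the direction.
δ > 0.40182^(1/2) = 0.634.

δ > 0.634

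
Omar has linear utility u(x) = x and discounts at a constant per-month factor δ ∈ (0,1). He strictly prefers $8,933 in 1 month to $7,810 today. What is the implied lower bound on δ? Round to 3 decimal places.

δ > 0.874

Under u(x) = x this choice says 7810 < δ·8933.
So δ > 7810/8933 = 0.87429.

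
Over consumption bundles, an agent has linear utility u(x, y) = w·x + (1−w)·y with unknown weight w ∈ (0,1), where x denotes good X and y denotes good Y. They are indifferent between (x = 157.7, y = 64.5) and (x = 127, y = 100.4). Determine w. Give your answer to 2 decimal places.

Indifference: w·157.7 + (1−w)·64.5 = w·127 + (1−w)·100.4.
w·(157.7−127) = (1−w)·(100.4−64.5), i.e. w·30.7 = (1−w)·35.9.
The marginal rate of substitution is 35.9/30.7, so w = 35.9/(30.7+35.9) = 0.54.

w = 0.54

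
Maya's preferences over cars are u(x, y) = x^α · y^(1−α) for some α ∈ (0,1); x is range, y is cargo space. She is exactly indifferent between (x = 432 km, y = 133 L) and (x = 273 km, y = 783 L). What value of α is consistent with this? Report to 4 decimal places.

Indifference: 432^α · 133^(1−α) = 273^α · 783^(1−α).
Taking logs: α·ln 432 + (1−α)·ln 133 = α·ln 273 + (1−α)·ln 783, i.e. α·0.4589538 = (1−α)·1.7727836.
So α/(1−α) = (1.7727836)/(0.4589538) = 3.8626624, and α = 3.8626624/4.8626624 ≈ 0.7944.

α ≈ 0.7944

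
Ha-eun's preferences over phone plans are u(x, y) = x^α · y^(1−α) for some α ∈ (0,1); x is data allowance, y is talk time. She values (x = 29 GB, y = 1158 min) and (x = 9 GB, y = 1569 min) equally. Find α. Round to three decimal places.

Set the two utilities equal: 29^α·1158^(1−α) = 9^α·1569^(1−α).
Rearrange to (29/9)^α = (1569/1158)^(1−α) and take logs: α·1.170071 = (1−α)·0.303744.
So α/(1−α) = (0.303744)/(1.170071) = 0.259595, and α = 0.259595/1.259595 ≈ 0.206.

α ≈ 0.206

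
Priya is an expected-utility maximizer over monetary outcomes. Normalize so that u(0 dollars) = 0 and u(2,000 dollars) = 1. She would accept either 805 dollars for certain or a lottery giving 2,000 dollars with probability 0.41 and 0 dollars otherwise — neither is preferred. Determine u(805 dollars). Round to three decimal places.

0.410

The indifference gives u(805 dollars) = 0.41·u(2,000 dollars) + 0.59·u(0 dollars) = 0.41·1 + 0.59·0 = 0.41.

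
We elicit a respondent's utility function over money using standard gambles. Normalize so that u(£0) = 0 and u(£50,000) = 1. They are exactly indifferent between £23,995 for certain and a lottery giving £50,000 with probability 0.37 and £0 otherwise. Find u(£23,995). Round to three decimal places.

u(£23,995) equals the lottery's expected utility: 0.37·1 + 0.63·0 = 0.37.

0.370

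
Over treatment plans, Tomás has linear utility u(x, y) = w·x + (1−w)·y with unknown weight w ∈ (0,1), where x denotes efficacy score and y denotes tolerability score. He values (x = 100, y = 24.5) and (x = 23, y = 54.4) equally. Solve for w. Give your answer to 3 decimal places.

u(100,24.5) = u(23,54.4) means w·100 + (1−w)·24.5 = w·23 + (1−w)·54.4.
w·(100−23) = (1−w)·(54.4−24.5), i.e. w·77 = (1−w)·29.9.
Hence w = 29.9/(77+29.9) = 29.9/106.9 = 0.280.

w = 0.280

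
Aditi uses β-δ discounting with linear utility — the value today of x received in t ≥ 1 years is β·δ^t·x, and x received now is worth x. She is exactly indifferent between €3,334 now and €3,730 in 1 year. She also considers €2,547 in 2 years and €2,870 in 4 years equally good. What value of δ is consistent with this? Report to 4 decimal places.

δ ≈ 0.9420

From the later pair, β·δ^2·2547 = β·δ^4·2870; dividing through, δ^2 = 2547/2870 = 0.88746, so δ = 0.94205.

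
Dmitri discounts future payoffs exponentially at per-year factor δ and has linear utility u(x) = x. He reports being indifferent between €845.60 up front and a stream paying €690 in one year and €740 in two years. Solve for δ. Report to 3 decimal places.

Present value of the stream is 690·δ + 740·δ². Indifference gives 690δ + 740δ² = 845.60.
That is, 740δ² + 690δ − 845.60 = 0, a quadratic in δ.
δ = (−690 + √(690² + 4·740·845.60)) / (2·740) = (−690 + √2979076.00) / 1480 ≈ 0.700.

δ ≈ 0.700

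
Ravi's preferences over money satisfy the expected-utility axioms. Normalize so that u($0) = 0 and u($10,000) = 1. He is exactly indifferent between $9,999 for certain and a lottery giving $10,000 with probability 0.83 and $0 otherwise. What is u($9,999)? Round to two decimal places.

By the standard-gamble method, u($9,999) is just the indifference probability on the best outcome: 0.83.

0.83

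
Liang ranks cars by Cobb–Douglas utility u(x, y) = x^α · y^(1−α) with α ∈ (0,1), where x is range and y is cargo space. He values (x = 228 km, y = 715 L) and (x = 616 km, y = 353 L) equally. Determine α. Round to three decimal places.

α ≈ 0.415

Set the two utilities equal: 228^α·715^(1−α) = 616^α·353^(1−α).
(228/616)^α = (353/715)^(1−α); take logs: α·ln(228/616) = (1−α)·ln(353/715), i.e. α·-0.993901 = (1−α)·-0.705814.
So α/(1−α) = (-0.705814)/(-0.993901) = 0.710145, and α = 0.710145/1.710145 ≈ 0.415.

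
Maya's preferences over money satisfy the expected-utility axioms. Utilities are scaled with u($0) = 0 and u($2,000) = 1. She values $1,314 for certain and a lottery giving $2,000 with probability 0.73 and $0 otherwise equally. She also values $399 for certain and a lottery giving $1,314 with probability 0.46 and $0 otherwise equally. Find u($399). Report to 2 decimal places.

0.34

From the first indifference, u($1,314) = 0.73·u($2,000) + 0.27·u($0) = 0.73·1 + 0.27·0 = 0.73.
The second indifference gives u($399) = 0.46·u($1,314) + 0.54·u($0) = 0.46·0.73 + 0.54·0.00 = 0.3358.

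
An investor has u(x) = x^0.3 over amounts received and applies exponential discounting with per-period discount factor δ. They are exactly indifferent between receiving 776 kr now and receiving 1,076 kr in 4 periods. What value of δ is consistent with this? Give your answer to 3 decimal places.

δ ≈ 0.976

Equating discounted utilities: u(776) = δ^4·u(1076) ⇒ δ^4 = u(776)/u(1076).
With u(x) = x^0.3: δ^4 = 776^0.3/1076^0.3 = (776/1076)^0.3 = 0.90660.
So δ = 0.90660^(1/4) ≈ 0.976.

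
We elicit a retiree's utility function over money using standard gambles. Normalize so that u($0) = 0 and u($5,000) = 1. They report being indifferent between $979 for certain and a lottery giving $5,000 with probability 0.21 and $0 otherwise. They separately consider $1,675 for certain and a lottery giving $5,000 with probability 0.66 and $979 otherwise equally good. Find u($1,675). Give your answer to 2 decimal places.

First, u($979) = 0.21·u($5,000) + 0.79·u($0) = 0.21.
Chaining: u($1,675) = 0.66·1.00 + 0.34·0.21 = 0.7314.

0.73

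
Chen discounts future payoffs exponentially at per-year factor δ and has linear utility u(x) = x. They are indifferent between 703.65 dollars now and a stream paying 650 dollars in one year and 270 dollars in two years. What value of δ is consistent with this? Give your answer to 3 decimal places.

Equating present values: 703.65 = 650δ + 270δ².
That is, 270δ² + 650δ − 703.65 = 0, a quadratic in δ.
δ = (−650 + √(650² + 4·270·703.65)) / (2·270) = (−650 + √1182442.00) / 540 ≈ 0.810.

δ ≈ 0.810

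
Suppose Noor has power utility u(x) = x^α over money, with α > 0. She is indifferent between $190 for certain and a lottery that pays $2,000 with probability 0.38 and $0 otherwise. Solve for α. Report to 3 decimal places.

α ≈ 0.411

The lottery's expected utility is 0.38·u(2000) + 0.62·u(0) = 0.38·2000^α (since u(0) = 0 for α > 0).
Setting u(190) equal to that: 190^α = 0.38·2000^α ⇒ (190/2000)^α = 0.38.
Taking logs: α·ln(190/2000) = ln(0.38), so α = -0.967584 / -2.353878 ≈ 0.411.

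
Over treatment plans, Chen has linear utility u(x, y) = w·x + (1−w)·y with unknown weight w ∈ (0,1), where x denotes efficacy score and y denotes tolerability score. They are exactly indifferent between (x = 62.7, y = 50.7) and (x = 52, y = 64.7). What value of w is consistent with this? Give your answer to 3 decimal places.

w = 0.567

Indifference: w·62.7 + (1−w)·50.7 = w·52 + (1−w)·64.7.
Collecting terms: w·10.7 = (1−w)·14.
So w/(1−w) = 14/10.7 = 1.3084, giving w = 14/(10.7+14) = 0.567.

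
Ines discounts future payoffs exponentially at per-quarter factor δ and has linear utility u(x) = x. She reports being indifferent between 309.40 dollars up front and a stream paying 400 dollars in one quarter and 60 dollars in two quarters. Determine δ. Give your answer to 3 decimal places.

δ ≈ 0.700

The stream is worth 400δ + 60δ² today, so 400δ + 60δ² = 309.40.
So 60δ² + 400δ − 309.40 = 0.
The positive root is δ = [−400 + √(400² + 4·60·309.40)] / (2·60) = (−400 + 484.000)/120 ≈ 0.700.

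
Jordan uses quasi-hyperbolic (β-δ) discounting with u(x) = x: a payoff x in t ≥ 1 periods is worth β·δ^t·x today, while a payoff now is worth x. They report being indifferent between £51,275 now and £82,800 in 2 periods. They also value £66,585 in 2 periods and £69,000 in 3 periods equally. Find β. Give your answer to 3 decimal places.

β ≈ 0.665

The second indifference involves only future payoffs, so β cancels: β·δ^2·66585 = β·δ^3·69000, giving δ = 66585/69000 = 0.96500.
Now use the now-vs-future pair: 51275 = β·δ^2·82800 gives β = 51275/(0.93122·82800) ≈ 0.665.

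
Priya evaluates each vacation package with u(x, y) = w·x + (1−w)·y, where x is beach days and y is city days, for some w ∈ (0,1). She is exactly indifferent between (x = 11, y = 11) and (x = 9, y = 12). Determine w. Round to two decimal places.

w = 0.33

u(11,11) = u(9,12) means w·11 + (1−w)·11 = w·9 + (1−w)·12.
w·(11−9) = (1−w)·(12−11), i.e. w·2 = (1−w)·1.
So w/(1−w) = 1/2 = 0.5000, giving w = 1/(2+1) = 0.33.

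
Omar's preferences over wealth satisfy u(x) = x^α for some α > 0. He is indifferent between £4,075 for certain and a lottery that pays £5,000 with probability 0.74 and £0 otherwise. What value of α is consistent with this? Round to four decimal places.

α ≈ 1.4719

Since u(0) = 0, the lottery's EU is 0.74·5000^α.
Setting u(4075) equal to that: 4075^α = 0.74·5000^α ⇒ (4075/5000)^α = 0.74.
Take logs: α = ln 0.74 / ln(4075/5000) ≈ 1.471913.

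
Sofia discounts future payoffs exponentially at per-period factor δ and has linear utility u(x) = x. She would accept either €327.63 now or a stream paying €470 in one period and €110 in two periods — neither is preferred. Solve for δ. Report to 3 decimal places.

δ ≈ 0.610

The stream is worth 470δ + 110δ² today, so 470δ + 110δ² = 327.63.
So 110δ² + 470δ − 327.63 = 0.
The positive root is δ = [−470 + √(470² + 4·110·327.63)] / (2·110) = (−470 + 604.200)/220 ≈ 0.610.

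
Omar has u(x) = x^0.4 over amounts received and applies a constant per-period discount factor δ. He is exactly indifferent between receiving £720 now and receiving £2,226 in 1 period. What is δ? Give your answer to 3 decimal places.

The payoff in 1 period is discounted by δ, so u(720) = δ·u(2226) and δ = u(720)/u(2226).
Since u(x) = x^0.4, δ = (720/2226)^0.4 = 0.32345^0.4 = 0.63668.

δ ≈ 0.637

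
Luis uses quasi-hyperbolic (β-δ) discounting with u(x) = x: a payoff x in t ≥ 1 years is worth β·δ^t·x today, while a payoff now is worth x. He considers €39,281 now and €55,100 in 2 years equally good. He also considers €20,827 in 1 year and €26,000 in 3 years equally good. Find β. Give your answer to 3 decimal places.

From the later pair, β·δ^1·20827 = β·δ^3·26000; dividing through, δ^2 = 20827/26000 = 0.80104, so δ = 0.89501.
Substituting δ into 39281 = β·δ^2·55100: β = 39281/(44137.219) ≈ 0.890.

β ≈ 0.890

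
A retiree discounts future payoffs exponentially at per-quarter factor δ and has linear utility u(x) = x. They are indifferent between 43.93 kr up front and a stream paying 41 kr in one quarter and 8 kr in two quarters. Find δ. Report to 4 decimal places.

Equating present values: 43.93 = 41δ + 8δ².
That is, 8δ² + 41δ − 43.93 = 0, a quadratic in δ.
The positive root is δ = [−41 + √(41² + 4·8·43.93)] / (2·8) = (−41 + 55.559)/16 ≈ 0.9099.

δ ≈ 0.9099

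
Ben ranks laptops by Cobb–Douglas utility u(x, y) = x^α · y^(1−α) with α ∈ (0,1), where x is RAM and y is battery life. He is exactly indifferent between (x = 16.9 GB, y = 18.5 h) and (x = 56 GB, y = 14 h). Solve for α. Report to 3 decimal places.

α ≈ 0.189

Indifference: 16.9^α · 18.5^(1−α) = 56^α · 14^(1−α).
Taking logs: α·ln 16.9 + (1−α)·ln 18.5 = α·ln 56 + (1−α)·ln 14, i.e. α·-1.198038 = (1−α)·-0.278713.
With A = -1.198038 and B = -0.278713: α·A = (1−α)·B, so α = B/(A+B) = -0.278713/-1.476751 ≈ 0.189.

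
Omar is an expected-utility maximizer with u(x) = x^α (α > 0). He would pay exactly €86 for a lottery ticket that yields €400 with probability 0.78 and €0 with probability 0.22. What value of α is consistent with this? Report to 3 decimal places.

α ≈ 0.162

EU(lottery) = 0.78·400^α + 0.22·0 = 0.78·400^α.
Setting u(86) equal to that: 86^α = 0.78·400^α ⇒ (86/400)^α = 0.78.
Taking logs: α·ln(86/400) = ln(0.78), so α = -0.248461 / -1.537117 ≈ 0.162.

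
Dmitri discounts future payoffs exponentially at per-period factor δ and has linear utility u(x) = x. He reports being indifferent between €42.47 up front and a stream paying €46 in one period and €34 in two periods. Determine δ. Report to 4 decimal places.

δ ≈ 0.6299

The stream is worth 46δ + 34δ² today, so 46δ + 34δ² = 42.47.
Rearranged: 34δ² + 46δ − 42.47 = 0.
By the quadratic formula (taking the positive root), δ = (−46 + √7891.92) / 68 ≈ 0.6299.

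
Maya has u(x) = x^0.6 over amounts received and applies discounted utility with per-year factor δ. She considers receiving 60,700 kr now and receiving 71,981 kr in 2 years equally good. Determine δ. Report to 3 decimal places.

δ ≈ 0.950

Equating discounted utilities: u(60700) = δ^2·u(71981) ⇒ δ^2 = u(60700)/u(71981).
Since u(x) = x^0.6, δ^2 = (60700/71981)^0.6 = 0.84328^0.6 = 0.90278.
So δ = 0.90278^(1/2) ≈ 0.950.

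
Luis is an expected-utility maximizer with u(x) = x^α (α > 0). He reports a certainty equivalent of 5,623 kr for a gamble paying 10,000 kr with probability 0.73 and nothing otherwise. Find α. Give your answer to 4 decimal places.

α ≈ 0.5466

Since u(0) = 0, the lottery's EU is 0.73·10000^α.
Equating: 5623^α = 0.73·10000^α, i.e. 0.5623^α = 0.73.
α = ln(0.73) / ln(5623/10000) = -0.3147107/-0.5757198 ≈ 0.5466.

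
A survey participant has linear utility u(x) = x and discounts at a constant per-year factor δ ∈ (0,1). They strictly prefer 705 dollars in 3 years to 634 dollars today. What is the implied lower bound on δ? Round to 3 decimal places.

The preference means 634 < δ^3·705.
Hence δ^3 > 634/705 = 0.89929, and x ↦ x^(1/3) is increasing on (0,∞).
δ > 0.89929^(1/3) = 0.965.

δ > 0.965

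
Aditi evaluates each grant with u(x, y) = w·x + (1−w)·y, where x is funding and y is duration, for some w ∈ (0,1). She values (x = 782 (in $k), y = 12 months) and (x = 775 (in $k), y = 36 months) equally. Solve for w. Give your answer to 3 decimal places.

w = 0.774

Equating utilities: w·782 + (1−w)·12 = w·775 + (1−w)·36.
w·(782−775) = (1−w)·(36−12), i.e. w·7 = (1−w)·24.
The marginal rate of substitution is 24/7, so w = 24/(7+24) = 0.774.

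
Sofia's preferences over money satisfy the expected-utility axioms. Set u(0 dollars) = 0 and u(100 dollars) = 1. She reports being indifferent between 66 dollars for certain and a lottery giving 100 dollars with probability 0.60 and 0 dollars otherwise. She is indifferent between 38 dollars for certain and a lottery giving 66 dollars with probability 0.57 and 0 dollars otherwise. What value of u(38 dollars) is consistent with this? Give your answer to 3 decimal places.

0.342

First, u(66 dollars) = 0.60·u(100 dollars) + 0.40·u(0 dollars) = 0.60.
The second indifference gives u(38 dollars) = 0.57·u(66 dollars) + 0.43·u(0 dollars) = 0.57·0.60 + 0.43·0.00 = 0.3420.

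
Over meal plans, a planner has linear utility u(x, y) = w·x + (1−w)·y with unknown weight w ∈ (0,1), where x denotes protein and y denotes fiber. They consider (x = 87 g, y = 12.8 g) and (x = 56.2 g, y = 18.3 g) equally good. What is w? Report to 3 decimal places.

w = 0.152

Indifference: w·87 + (1−w)·12.8 = w·56.2 + (1−w)·18.3.
Collecting terms: w·30.8 = (1−w)·5.5.
So w/(1−w) = 5.5/30.8 = 0.1786, giving w = 5.5/(30.8+5.5) = 0.152.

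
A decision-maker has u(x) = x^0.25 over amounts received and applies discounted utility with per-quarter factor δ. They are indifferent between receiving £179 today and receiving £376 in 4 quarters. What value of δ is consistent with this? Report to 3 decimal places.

δ ≈ 0.955

Indifference means u(179) = δ^4 · u(376), so δ^4 = u(179)/u(376).
Since u(x) = x^0.25, δ^4 = (179/376)^0.25 = 0.47606^0.25 = 0.83065.
Hence δ = (0.83065)^(1/4) = 0.95467.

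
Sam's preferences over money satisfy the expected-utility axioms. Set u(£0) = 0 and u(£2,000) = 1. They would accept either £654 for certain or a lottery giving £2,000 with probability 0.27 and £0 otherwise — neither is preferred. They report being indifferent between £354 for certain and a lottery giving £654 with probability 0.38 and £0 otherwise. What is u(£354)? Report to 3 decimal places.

0.103

The first gamble pins u(£654): it must equal 0.27·1 + 0.73·0 = 0.27.
Chaining: u(£354) = 0.38·0.27 + 0.62·0.00 = 0.1026.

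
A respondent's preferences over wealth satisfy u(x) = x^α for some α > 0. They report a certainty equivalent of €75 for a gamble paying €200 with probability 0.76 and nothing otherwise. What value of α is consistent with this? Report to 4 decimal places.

α ≈ 0.2798

The lottery's expected utility is 0.76·u(200) + 0.24·u(0) = 0.76·200^α (since u(0) = 0 for α > 0).
Equating: 75^α = 0.76·200^α, i.e. 0.3750^α = 0.76.
α = ln(0.76) / ln(75/200) = -0.2744368/-0.9808293 ≈ 0.2798.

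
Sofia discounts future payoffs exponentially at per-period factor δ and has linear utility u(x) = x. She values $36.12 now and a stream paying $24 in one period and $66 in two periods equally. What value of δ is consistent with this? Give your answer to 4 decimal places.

δ ≈ 0.5800

Present value of the stream is 24·δ + 66·δ². Indifference gives 24δ + 66δ² = 36.12.
So 66δ² + 24δ − 36.12 = 0.
The positive root is δ = [−24 + √(24² + 4·66·36.12)] / (2·66) = (−24 + 100.557)/132 ≈ 0.5800.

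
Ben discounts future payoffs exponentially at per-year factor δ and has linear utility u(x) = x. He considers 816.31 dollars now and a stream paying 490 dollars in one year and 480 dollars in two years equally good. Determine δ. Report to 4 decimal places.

Present value of the stream is 490·δ + 480·δ². Indifference gives 490δ + 480δ² = 816.31.
That is, 480δ² + 490δ − 816.31 = 0, a quadratic in δ.
δ = (−490 + √(490² + 4·480·816.31)) / (2·480) = (−490 + √1807415.20) / 960 ≈ 0.8900.

δ ≈ 0.8900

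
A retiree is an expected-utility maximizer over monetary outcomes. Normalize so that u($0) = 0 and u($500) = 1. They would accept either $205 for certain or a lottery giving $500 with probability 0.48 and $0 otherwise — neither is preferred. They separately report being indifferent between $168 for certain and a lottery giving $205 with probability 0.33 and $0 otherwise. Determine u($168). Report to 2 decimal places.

0.16

First, u($205) = 0.48·u($500) + 0.52·u($0) = 0.48.
Chaining: u($168) = 0.33·0.48 + 0.67·0.00 = 0.1584.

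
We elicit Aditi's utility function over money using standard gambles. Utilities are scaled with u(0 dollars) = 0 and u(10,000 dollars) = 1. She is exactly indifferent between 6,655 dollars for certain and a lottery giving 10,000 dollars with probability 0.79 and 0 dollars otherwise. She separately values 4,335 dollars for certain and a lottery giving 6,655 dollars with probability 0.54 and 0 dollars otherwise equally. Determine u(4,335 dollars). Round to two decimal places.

0.43

The first gamble pins u(6,655 dollars): it must equal 0.79·1 + 0.21·0 = 0.79.
The second indifference gives u(4,335 dollars) = 0.54·u(6,655 dollars) + 0.46·u(0 dollars) = 0.54·0.79 + 0.46·0.00 = 0.4266.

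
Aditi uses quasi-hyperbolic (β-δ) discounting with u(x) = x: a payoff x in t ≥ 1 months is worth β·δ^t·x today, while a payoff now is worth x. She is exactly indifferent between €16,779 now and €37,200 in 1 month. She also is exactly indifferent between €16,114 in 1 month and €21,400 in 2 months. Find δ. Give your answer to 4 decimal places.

δ ≈ 0.7530

The second indifference involves only future payoffs, so β cancels: β·δ^1·16114 = β·δ^2·21400, giving δ = 16114/21400 = 0.75299.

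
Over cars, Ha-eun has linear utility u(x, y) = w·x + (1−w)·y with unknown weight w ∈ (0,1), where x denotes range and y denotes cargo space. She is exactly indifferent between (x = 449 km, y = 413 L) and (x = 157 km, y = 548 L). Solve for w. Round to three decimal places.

Equating utilities: w·449 + (1−w)·413 = w·157 + (1−w)·548.
Rearranging, 292·w − 135·(1−w) = 0.
The marginal rate of substitution is 135/292, so w = 135/(292+135) = 0.316.

w = 0.316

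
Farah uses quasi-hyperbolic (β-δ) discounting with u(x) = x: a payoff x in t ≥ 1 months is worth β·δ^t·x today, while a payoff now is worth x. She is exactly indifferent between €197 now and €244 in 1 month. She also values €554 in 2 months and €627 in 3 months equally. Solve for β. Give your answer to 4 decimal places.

β ≈ 0.9138

Both payoffs in the second observation are in the future, so β drops out: δ^2·554 = δ^3·627 ⇒ δ = 554/627 = 0.88357.
Substituting δ into 197 = β·δ·244: β = 197/(215.592) ≈ 0.9138.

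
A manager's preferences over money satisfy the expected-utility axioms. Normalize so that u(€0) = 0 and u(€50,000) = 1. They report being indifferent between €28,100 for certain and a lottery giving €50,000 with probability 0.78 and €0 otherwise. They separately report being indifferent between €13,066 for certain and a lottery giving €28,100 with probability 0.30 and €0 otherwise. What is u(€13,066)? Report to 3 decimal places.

From the first indifference, u(€28,100) = 0.78·u(€50,000) + 0.22·u(€0) = 0.78·1 + 0.22·0 = 0.78.
The second indifference gives u(€13,066) = 0.30·u(€28,100) + 0.70·u(€0) = 0.30·0.78 + 0.70·0.00 = 0.2340.

0.234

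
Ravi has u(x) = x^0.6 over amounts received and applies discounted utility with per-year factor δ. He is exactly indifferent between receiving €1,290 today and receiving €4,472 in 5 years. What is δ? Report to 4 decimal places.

δ ≈ 0.8614

Equating discounted utilities: u(1290) = δ^5·u(4472) ⇒ δ^5 = u(1290)/u(4472).
With u(x) = x^0.6: δ^5 = 1290^0.6/4472^0.6 = (1290/4472)^0.6 = 0.47430.
Taking the 5th root: δ = 0.47430^(1/5) ≈ 0.8614.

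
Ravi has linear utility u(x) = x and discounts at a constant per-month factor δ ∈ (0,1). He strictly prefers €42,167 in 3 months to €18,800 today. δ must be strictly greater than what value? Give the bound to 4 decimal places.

Under u(x) = x this choice says 18800 < δ^3·42167.
Hence δ^3 > 18800/42167 = 0.44585, and x ↦ x^(1/3) is increasing on (0,∞).
δ > (18800/42167)^(1/3) ≈ 0.7639.

δ > 0.7639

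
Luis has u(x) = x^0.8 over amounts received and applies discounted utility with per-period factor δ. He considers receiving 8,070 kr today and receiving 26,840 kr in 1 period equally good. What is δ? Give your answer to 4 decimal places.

δ ≈ 0.3824

Equating discounted utilities: u(8070) = δ·u(26840) ⇒ δ = u(8070)/u(26840).
Since u(x) = x^0.8, δ = (8070/26840)^0.8 = 0.30067^0.8 = 0.38236.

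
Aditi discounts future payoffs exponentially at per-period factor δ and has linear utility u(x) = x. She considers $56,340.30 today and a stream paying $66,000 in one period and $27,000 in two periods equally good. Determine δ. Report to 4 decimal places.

Present value of the stream is 66000·δ + 27000·δ². Indifference gives 66000δ + 27000δ² = 56340.30.
Rearranged: 27000δ² + 66000δ − 56340.30 = 0.
δ = (−66000 + √(66000² + 4·27000·56340.30)) / (2·27000) = (−66000 + √10440752400.00) / 54000 ≈ 0.6700.

δ ≈ 0.6700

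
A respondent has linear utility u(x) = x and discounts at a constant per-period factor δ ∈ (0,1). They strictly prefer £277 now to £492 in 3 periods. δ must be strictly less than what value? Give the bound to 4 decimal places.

The preference means 277 > δ^3·492.
Dividing by 492: δ^3 < 0.56301. Both sides are positive, so the cube root keeps the direction.
δ < (277/492)^(1/3) ≈ 0.8257.

δ < 0.8257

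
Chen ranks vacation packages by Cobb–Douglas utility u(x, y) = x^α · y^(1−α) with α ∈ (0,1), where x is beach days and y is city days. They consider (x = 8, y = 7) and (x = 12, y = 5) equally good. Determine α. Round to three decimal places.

Set the two utilities equal: 8^α·7^(1−α) = 12^α·5^(1−α).
Taking logs: α·ln 8 + (1−α)·ln 7 = α·ln 12 + (1−α)·ln 5, i.e. α·-0.405465 = (1−α)·-0.336472.
So α/(1−α) = (-0.336472)/(-0.405465) = 0.829842, and α = 0.829842/1.829842 ≈ 0.454.

α ≈ 0.454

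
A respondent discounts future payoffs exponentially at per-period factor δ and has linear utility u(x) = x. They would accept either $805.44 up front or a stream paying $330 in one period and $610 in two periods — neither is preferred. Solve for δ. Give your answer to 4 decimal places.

Present value of the stream is 330·δ + 610·δ². Indifference gives 330δ + 610δ² = 805.44.
So 610δ² + 330δ − 805.44 = 0.
δ = (−330 + √(330² + 4·610·805.44)) / (2·610) = (−330 + √2074173.60) / 1220 ≈ 0.9100.

δ ≈ 0.9100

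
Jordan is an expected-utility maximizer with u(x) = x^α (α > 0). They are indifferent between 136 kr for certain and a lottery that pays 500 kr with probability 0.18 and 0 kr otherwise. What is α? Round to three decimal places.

Since u(0) = 0, the lottery's EU is 0.18·500^α.
Equating: 136^α = 0.18·500^α, i.e. 0.2720^α = 0.18.
Take logs: α = ln 0.18 / ln(136/500) ≈ 1.31710.

α ≈ 1.317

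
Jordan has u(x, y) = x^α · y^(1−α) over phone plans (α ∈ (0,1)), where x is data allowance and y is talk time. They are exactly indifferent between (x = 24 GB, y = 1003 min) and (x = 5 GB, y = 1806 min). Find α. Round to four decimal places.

Set the two utilities equal: 24^α·1003^(1−α) = 5^α·1806^(1−α).
(24/5)^α = (1806/1003)^(1−α); take logs: α·ln(24/5) = (1−α)·ln(1806/1003), i.e. α·1.5686159 = (1−α)·0.5881189.
Thus α·(2.1567348) = 0.5881189, so α = 0.5881189/2.1567348 ≈ 0.2727.

α ≈ 0.2727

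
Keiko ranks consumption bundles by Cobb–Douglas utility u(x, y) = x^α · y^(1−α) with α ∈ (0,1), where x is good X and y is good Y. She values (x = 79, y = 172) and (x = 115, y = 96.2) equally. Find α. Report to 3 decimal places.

Set the two utilities equal: 79^α·172^(1−α) = 115^α·96.2^(1−α).
Taking logs: α·ln 79 + (1−α)·ln 172 = α·ln 115 + (1−α)·ln 96.2, i.e. α·-0.375484 = (1−α)·-0.581065.
So α/(1−α) = (-0.581065)/(-0.375484) = 1.547509, and α = 1.547509/2.547509 ≈ 0.607.

α ≈ 0.607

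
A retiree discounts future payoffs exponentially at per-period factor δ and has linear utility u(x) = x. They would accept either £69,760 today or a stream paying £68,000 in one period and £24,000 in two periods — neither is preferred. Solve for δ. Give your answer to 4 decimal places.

The stream is worth 68000δ + 24000δ² today, so 68000δ + 24000δ² = 69760.
So 24000δ² + 68000δ − 69760 = 0.
δ = (−68000 + √(68000² + 4·24000·69760)) / (2·24000) = (−68000 + √11320960000.00) / 48000 ≈ 0.8000.

δ ≈ 0.8000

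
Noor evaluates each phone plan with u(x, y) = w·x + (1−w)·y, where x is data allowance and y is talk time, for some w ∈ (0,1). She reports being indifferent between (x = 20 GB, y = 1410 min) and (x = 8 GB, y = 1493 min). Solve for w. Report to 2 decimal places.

w = 0.87

Equating utilities: w·20 + (1−w)·1410 = w·8 + (1−w)·1493.
Collecting terms: w·12 = (1−w)·83.
The marginal rate of substitution is 83/12, so w = 83/(12+83) = 0.87.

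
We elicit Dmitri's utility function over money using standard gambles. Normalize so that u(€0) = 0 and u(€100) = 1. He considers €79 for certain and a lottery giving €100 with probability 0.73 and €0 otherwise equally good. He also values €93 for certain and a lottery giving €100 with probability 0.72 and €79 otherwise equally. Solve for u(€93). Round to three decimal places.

0.924

The first gamble pins u(€79): it must equal 0.73·1 + 0.27·0 = 0.73.
Chaining: u(€93) = 0.72·1.00 + 0.28·0.73 = 0.9244.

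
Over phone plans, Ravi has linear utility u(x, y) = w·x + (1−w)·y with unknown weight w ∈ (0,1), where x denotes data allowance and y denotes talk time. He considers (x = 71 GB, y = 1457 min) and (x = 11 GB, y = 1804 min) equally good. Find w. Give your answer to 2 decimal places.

Indifference: w·71 + (1−w)·1457 = w·11 + (1−w)·1804.
Rearranging, 60·w − 347·(1−w) = 0.
Hence w = 347/(60+347) = 347/407 = 0.85.

w = 0.85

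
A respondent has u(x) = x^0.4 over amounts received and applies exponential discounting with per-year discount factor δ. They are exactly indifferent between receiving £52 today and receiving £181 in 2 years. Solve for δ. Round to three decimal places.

δ ≈ 0.779

Indifference means u(52) = δ^2 · u(181), so δ^2 = u(52)/u(181).
Since u(x) = x^0.4, δ^2 = (52/181)^0.4 = 0.28729^0.4 = 0.60720.
Hence δ = (0.60720)^(1/2) = 0.77923.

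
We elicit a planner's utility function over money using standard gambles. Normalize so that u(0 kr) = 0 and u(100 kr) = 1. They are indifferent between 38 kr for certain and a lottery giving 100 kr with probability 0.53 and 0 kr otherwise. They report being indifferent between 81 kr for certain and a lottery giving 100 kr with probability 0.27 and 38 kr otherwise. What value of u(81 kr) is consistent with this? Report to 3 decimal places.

First, u(38 kr) = 0.53·u(100 kr) + 0.47·u(0 kr) = 0.53.
Chaining: u(81 kr) = 0.27·1.00 + 0.73·0.53 = 0.6569.

0.657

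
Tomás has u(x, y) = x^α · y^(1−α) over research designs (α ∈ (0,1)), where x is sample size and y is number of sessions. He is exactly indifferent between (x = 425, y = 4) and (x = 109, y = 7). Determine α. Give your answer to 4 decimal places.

α ≈ 0.2914

The Cobb–Douglas utilities coincide, so 425^α·4^(1−α) = 109^α·7^(1−α).
Taking logs: α·ln 425 + (1−α)·ln 4 = α·ln 109 + (1−α)·ln 7, i.e. α·1.3607413 = (1−α)·0.5596158.
With A = 1.3607413 and B = 0.5596158: α·A = (1−α)·B, so α = B/(A+B) = 0.5596158/1.9203571 ≈ 0.2914.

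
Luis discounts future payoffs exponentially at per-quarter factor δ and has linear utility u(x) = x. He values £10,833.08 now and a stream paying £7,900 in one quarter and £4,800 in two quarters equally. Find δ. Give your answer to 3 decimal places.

Present value of the stream is 7900·δ + 4800·δ². Indifference gives 7900δ + 4800δ² = 10833.08.
That is, 4800δ² + 7900δ − 10833.08 = 0, a quadratic in δ.
δ = (−7900 + √(7900² + 4·4800·10833.08)) / (2·4800) = (−7900 + √270405136.00) / 9600 ≈ 0.890.

δ ≈ 0.890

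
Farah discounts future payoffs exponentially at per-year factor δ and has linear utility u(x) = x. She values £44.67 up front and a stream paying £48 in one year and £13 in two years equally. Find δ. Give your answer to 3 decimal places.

Present value of the stream is 48·δ + 13·δ². Indifference gives 48δ + 13δ² = 44.67.
Rearranged: 13δ² + 48δ − 44.67 = 0.
The positive root is δ = [−48 + √(48² + 4·13·44.67)] / (2·13) = (−48 + 68.021)/26 ≈ 0.770.

δ ≈ 0.770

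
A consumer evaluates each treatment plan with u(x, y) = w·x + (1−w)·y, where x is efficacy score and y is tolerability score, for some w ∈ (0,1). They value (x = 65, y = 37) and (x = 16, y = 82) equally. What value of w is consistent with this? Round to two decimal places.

u(65,37) = u(16,82) means w·65 + (1−w)·37 = w·16 + (1−w)·82.
Collecting terms: w·49 = (1−w)·45.
The marginal rate of substitution is 45/49, so w = 45/(49+45) = 0.48.

w = 0.48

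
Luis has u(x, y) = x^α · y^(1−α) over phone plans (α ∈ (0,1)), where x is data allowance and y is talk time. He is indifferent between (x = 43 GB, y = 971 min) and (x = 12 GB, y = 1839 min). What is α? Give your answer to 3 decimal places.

Set the two utilities equal: 43^α·971^(1−α) = 12^α·1839^(1−α).
Taking logs: α·ln 43 + (1−α)·ln 971 = α·ln 12 + (1−α)·ln 1839, i.e. α·1.276293 = (1−α)·0.638651.
With A = 1.276293 and B = 0.638651: α·A = (1−α)·B, so α = B/(A+B) = 0.638651/1.914944 ≈ 0.334.

α ≈ 0.334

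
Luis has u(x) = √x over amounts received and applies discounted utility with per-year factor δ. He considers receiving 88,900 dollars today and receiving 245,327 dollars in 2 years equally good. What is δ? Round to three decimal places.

δ ≈ 0.776

Indifference means u(88900) = δ^2 · u(245327), so δ^2 = u(88900)/u(245327).
Since u(x) = √x, δ^2 = √(88900/245327) = 0.60197.
Taking the square root: δ = 0.60197^(1/2) ≈ 0.776.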